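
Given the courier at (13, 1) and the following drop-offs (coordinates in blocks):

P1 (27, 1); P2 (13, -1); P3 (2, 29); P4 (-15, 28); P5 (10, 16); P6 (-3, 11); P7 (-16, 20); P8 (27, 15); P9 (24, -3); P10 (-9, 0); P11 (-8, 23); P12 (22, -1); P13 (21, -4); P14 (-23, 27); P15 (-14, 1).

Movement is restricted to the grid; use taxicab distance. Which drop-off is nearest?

Distances from (13, 1):
P1: 14 blocks
P2: 2 blocks
P3: 39 blocks
P4: 55 blocks
P5: 18 blocks
P6: 26 blocks
P7: 48 blocks
P8: 28 blocks
P9: 15 blocks
P10: 23 blocks
P11: 43 blocks
P12: 11 blocks
P13: 13 blocks
P14: 62 blocks
P15: 27 blocks
Minimum: P2 at 2 blocks.

P2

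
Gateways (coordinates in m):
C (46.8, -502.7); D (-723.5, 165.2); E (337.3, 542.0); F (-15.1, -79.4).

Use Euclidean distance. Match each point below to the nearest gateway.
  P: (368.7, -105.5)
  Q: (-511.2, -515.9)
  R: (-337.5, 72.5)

P→F; Q→C; R→F

P at (368.7, -105.5):
  C: √((-321.9)² + (-397.2)²) = √(103619.610 + 157767.840) = 511.3 m
  D: √((-1092.2)² + (270.7)²) = √(1192900.840 + 73278.490) = 1125.2 m
  E: √((-31.4)² + (647.5)²) = √(985.960 + 419256.250) = 648.3 m
  F: √((-383.8)² + (26.1)²) = √(147302.440 + 681.210) = 384.7 m
  → nearest: F (384.7 m)
Q at (-511.2, -515.9):
  C: √((558.0)² + (13.2)²) = √(311364.000 + 174.240) = 558.2 m
  D: √((-212.3)² + (681.1)²) = √(45071.290 + 463897.210) = 713.4 m
  E: √((848.5)² + (1057.9)²) = √(719952.250 + 1119152.410) = 1356.1 m
  F: √((496.1)² + (436.5)²) = √(246115.210 + 190532.250) = 660.8 m
  → nearest: C (558.2 m)
R at (-337.5, 72.5):
  C: √((384.3)² + (-575.2)²) = √(147686.490 + 330855.040) = 691.8 m
  D: √((-386.0)² + (92.7)²) = √(148996.000 + 8593.290) = 397.0 m
  E: √((674.8)² + (469.5)²) = √(455355.040 + 220430.250) = 822.1 m
  F: √((322.4)² + (-151.9)²) = √(103941.760 + 23073.610) = 356.4 m
  → nearest: F (356.4 m)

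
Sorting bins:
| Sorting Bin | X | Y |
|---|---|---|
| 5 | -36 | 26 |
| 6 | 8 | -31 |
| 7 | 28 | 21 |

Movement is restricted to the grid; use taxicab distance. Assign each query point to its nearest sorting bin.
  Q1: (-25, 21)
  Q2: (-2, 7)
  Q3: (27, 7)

Q1→5; Q2→7; Q3→7

Q1 at (-25, 21):
  5: 16
  6: 85
  7: 53
  → nearest: 5 (16)
Q2 at (-2, 7):
  5: 53
  6: 48
  7: 44
  → nearest: 7 (44)
Q3 at (27, 7):
  5: 82
  6: 57
  7: 15
  → nearest: 7 (15)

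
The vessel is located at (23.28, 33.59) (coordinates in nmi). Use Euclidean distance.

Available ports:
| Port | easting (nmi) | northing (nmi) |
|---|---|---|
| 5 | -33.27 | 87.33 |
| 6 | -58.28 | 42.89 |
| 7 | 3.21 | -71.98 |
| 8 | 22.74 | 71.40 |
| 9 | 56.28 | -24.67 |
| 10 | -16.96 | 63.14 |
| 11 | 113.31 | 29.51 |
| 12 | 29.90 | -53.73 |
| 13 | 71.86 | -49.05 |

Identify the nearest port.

8

Distances from (23.28, 33.59):
5: 78.01 nmi
6: 82.09 nmi
7: 107.46 nmi
8: 37.81 nmi
9: 66.96 nmi
10: 49.92 nmi
11: 90.12 nmi
12: 87.57 nmi
13: 95.86 nmi
Minimum: 8 at 37.81 nmi.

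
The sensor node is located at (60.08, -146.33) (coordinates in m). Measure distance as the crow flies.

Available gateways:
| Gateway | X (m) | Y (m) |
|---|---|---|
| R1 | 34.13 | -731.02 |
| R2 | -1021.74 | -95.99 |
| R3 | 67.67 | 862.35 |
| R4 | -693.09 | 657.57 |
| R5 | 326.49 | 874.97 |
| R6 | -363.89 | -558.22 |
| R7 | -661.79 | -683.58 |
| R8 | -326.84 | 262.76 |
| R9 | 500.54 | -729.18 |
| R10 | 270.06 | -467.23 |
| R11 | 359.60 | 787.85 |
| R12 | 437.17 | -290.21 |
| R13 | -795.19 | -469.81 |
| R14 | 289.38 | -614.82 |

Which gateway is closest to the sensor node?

Distances from (60.08, -146.33):
R1: √((-25.95)² + (-584.69)²) = √(673.4025 + 341862.3961) = 585.27 m
R2: √((-1081.82)² + (50.34)²) = √(1170334.5124 + 2534.1156) = 1082.99 m
R3: √((7.59)² + (1008.68)²) = √(57.6081 + 1017435.3424) = 1008.71 m
R4: √((-753.17)² + (803.90)²) = √(567265.0489 + 646255.2100) = 1101.60 m
R5: √((266.41)² + (1021.30)²) = √(70974.2881 + 1043053.6900) = 1055.48 m
R6: √((-423.97)² + (-411.89)²) = √(179750.5609 + 169653.3721) = 591.10 m
R7: √((-721.87)² + (-537.25)²) = √(521096.2969 + 288637.5625) = 899.85 m
R8: √((-386.92)² + (409.09)²) = √(149707.0864 + 167354.6281) = 563.08 m
R9: √((440.46)² + (-582.85)²) = √(194005.0116 + 339714.1225) = 730.56 m
R10: √((209.98)² + (-320.90)²) = √(44091.6004 + 102976.8100) = 383.49 m
R11: √((299.52)² + (934.18)²) = √(89712.2304 + 872692.2724) = 981.02 m
R12: √((377.09)² + (-143.88)²) = √(142196.8681 + 20701.4544) = 403.61 m
R13: √((-855.27)² + (-323.48)²) = √(731486.7729 + 104639.3104) = 914.40 m
R14: √((229.30)² + (-468.49)²) = √(52578.4900 + 219482.8801) = 521.60 m
Minimum: R10 at 383.49 m.

R10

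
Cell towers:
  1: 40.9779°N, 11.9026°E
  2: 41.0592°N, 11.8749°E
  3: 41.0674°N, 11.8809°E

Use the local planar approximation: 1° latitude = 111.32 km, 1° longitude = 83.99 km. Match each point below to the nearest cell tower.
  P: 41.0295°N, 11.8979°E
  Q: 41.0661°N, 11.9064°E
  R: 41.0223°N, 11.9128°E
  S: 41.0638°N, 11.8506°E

P→2; Q→3; R→1; S→2

P at 41.0295°N, 11.8979°E:
  1: 5.7577 km
  2: 3.8292 km
  3: 4.4541 km
  → nearest: 2 (3.8292 km)
Q at 41.0661°N, 11.9064°E:
  1: 9.8236 km
  2: 2.7549 km
  3: 2.1466 km
  → nearest: 3 (2.1466 km)
R at 41.0223°N, 11.9128°E:
  1: 5.0163 km
  2: 5.1967 km
  3: 5.6907 km
  → nearest: 1 (5.0163 km)
S at 41.0638°N, 11.8506°E:
  1: 10.5126 km
  2: 2.1042 km
  3: 2.5763 km
  → nearest: 2 (2.1042 km)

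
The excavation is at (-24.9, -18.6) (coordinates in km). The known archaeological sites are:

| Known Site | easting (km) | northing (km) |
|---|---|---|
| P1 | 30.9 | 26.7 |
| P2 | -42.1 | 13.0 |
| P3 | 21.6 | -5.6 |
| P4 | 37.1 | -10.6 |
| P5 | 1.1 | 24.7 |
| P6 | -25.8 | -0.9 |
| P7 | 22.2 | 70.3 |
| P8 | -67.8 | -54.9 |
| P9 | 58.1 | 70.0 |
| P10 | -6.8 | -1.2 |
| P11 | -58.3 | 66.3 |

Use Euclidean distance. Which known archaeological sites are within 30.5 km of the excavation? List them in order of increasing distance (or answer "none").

Distances from (-24.9, -18.6):
P1: √((55.8)² + (45.3)²) = √(3113.640 + 2052.090) = 71.9 km
P2: √((-17.2)² + (31.6)²) = √(295.840 + 998.560) = 36.0 km
P3: √((46.5)² + (13.0)²) = √(2162.250 + 169.000) = 48.3 km
P4: √((62.0)² + (8.0)²) = √(3844.000 + 64.000) = 62.5 km
P5: √((26.0)² + (43.3)²) = √(676.000 + 1874.890) = 50.5 km
P6: √((-0.9)² + (17.7)²) = √(0.810 + 313.290) = 17.7 km
P7: √((47.1)² + (88.9)²) = √(2218.410 + 7903.210) = 100.6 km
P8: √((-42.9)² + (-36.3)²) = √(1840.410 + 1317.690) = 56.2 km
P9: √((83.0)² + (88.6)²) = √(6889.000 + 7849.960) = 121.4 km
P10: √((18.1)² + (17.4)²) = √(327.610 + 302.760) = 25.1 km
P11: √((-33.4)² + (84.9)²) = √(1115.560 + 7208.010) = 91.2 km
Threshold 30.5 km: P6 (17.7 km), P10 (25.1 km) are within range.

P6, P10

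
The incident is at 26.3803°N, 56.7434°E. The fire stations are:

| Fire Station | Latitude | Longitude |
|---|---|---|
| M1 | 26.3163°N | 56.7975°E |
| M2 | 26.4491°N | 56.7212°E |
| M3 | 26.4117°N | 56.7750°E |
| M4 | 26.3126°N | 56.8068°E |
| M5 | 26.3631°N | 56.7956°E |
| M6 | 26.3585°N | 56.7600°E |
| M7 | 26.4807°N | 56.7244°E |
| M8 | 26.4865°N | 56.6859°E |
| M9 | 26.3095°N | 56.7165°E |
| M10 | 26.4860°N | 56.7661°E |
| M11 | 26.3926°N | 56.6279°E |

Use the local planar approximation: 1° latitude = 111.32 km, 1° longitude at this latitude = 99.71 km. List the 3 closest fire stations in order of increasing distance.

M6, M3, M5

Distances from 26.3803°N, 56.7434°E:
M1: 8.9363 km
M2: 7.9723 km
M3: 4.7059 km
M4: 9.8366 km
M5: 5.5459 km
M6: 2.9375 km
M7: 11.3360 km
M8: 13.1391 km
M9: 8.3254 km
M10: 11.9822 km
M11: 11.5976 km
Sorted: M6 (2.9375 km) < M3 (4.7059 km) < M5 (5.5459 km) < M2 (7.9723 km) < M9 (8.3254 km) < …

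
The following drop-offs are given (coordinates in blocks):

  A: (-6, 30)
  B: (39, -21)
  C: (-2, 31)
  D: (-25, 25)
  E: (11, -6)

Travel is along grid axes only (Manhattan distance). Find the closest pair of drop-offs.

Pairwise distances:
A–B: 96 blocks
A–C: 5 blocks
A–D: 24 blocks
A–E: 53 blocks
B–C: 93 blocks
B–D: 110 blocks
B–E: 43 blocks
C–D: 29 blocks
C–E: 50 blocks
D–E: 67 blocks
Closest pair: A–C at 5 blocks.

A and C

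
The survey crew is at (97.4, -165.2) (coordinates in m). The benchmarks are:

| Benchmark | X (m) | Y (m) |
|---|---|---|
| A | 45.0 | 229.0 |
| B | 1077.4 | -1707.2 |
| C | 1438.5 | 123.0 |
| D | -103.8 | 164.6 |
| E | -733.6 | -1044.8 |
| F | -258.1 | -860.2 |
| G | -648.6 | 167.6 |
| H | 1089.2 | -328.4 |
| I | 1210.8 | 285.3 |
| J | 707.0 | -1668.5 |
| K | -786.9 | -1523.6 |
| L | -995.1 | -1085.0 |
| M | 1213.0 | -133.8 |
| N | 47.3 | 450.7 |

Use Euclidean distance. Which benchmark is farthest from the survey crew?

Distances from (97.4, -165.2):
A: √((-52.4)² + (394.2)²) = √(2745.760 + 155393.640) = 397.7 m
B: √((980.0)² + (-1542.0)²) = √(960400.000 + 2377764.000) = 1827.1 m
C: √((1341.1)² + (288.2)²) = √(1798549.210 + 83059.240) = 1371.7 m
D: √((-201.2)² + (329.8)²) = √(40481.440 + 108768.040) = 386.3 m
E: √((-831.0)² + (-879.6)²) = √(690561.000 + 773696.160) = 1210.1 m
F: √((-355.5)² + (-695.0)²) = √(126380.250 + 483025.000) = 780.6 m
G: √((-746.0)² + (332.8)²) = √(556516.000 + 110755.840) = 816.9 m
H: √((991.8)² + (-163.2)²) = √(983667.240 + 26634.240) = 1005.1 m
I: √((1113.4)² + (450.5)²) = √(1239659.560 + 202950.250) = 1201.1 m
J: √((609.6)² + (-1503.3)²) = √(371612.160 + 2259910.890) = 1622.2 m
K: √((-884.3)² + (-1358.4)²) = √(781986.490 + 1845250.560) = 1620.9 m
L: √((-1092.5)² + (-919.8)²) = √(1193556.250 + 846032.040) = 1428.1 m
M: √((1115.6)² + (31.4)²) = √(1244563.360 + 985.960) = 1116.0 m
N: √((-50.1)² + (615.9)²) = √(2510.010 + 379332.810) = 617.9 m
Maximum: B at 1827.1 m.

B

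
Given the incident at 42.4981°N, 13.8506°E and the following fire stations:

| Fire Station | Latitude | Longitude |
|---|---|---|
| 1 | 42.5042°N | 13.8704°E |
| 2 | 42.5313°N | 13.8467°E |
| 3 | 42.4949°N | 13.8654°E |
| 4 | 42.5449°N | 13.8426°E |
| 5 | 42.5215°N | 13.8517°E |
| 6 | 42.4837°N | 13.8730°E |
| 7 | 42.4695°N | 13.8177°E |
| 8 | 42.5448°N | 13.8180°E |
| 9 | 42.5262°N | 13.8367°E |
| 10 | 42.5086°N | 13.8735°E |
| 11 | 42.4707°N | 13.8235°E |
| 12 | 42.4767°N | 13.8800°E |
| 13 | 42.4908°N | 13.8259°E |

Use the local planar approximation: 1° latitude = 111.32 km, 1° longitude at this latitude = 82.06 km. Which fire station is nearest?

3

Distances from 42.4981°N, 13.8506°E:
1: √((0.0061·111.32)² + (0.0198·82.06)²) = √(0.461112 + 2.639936) = 1.7610 km
2: √((0.0332·111.32)² + (-0.0039·82.06)²) = √(13.659115 + 0.102422) = 3.7097 km
3: √((-0.0032·111.32)² + (0.0148·82.06)²) = √(0.126896 + 1.474981) = 1.2657 km
4: √((0.0468·111.32)² + (-0.0080·82.06)²) = √(27.141766 + 0.430966) = 5.2510 km
5: √((0.0234·111.32)² + (0.0011·82.06)²) = √(6.785441 + 0.008148) = 2.6065 km
6: √((-0.0144·111.32)² + (0.0224·82.06)²) = √(2.569635 + 3.378773) = 2.4389 km
7: √((-0.0286·111.32)² + (-0.0329·82.06)²) = √(10.136277 + 7.288780) = 4.1743 km
8: √((0.0467·111.32)² + (-0.0326·82.06)²) = √(27.025899 + 7.156460) = 5.8466 km
9: √((0.0281·111.32)² + (-0.0139·82.06)²) = √(9.784960 + 1.301046) = 3.3296 km
10: √((0.0105·111.32)² + (0.0229·82.06)²) = √(1.366234 + 3.531295) = 2.2130 km
11: √((-0.0274·111.32)² + (-0.0271·82.06)²) = √(9.303525 + 4.945402) = 3.7748 km
12: √((-0.0214·111.32)² + (0.0294·82.06)²) = √(5.675106 + 5.820465) = 3.3905 km
13: √((-0.0073·111.32)² + (-0.0247·82.06)²) = √(0.660377 + 4.108251) = 2.1837 km
Minimum: 3 at 1.2657 km.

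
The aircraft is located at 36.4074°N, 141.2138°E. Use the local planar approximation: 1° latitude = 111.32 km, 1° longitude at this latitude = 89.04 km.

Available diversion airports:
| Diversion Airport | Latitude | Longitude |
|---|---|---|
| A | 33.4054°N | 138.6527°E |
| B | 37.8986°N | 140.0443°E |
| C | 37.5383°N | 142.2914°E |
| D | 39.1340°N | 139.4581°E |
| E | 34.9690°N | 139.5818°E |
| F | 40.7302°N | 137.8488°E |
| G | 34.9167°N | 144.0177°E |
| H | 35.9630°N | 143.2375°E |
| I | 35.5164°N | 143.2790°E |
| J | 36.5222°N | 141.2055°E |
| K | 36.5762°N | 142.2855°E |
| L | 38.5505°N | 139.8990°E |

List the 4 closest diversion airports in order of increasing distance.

J, K, C, H

Distances from 36.4074°N, 141.2138°E:
A: √((-3.0020·111.32)² + (-2.5611·89.04)²) = √(111678.036877 + 52002.398492) = 404.5744 km
B: √((1.4912·111.32)² + (-1.1695·89.04)²) = √(27556.127488 + 10843.531738) = 195.9583 km
C: √((1.1309·111.32)² + (1.0776·89.04)²) = √(15848.742286 + 9206.307318) = 158.2879 km
D: √((2.7266·111.32)² + (-1.7557·89.04)²) = √(92127.493615 + 24438.296011) = 341.4173 km
E: √((-1.4384·111.32)² + (-1.6320·89.04)²) = √(25639.275212 + 21115.949344) = 216.2296 km
F: √((4.3228·111.32)² + (-3.3650·89.04)²) = √(231567.006189 + 89771.904704) = 566.8676 km
G: √((-1.4907·111.32)² + (2.8039·89.04)²) = √(27537.651423 + 62329.744106) = 299.7789 km
H: √((-0.4444·111.32)² + (2.0237·89.04)²) = √(2447.341056 + 32468.525474) = 186.8579 km
I: √((-0.8910·111.32)² + (2.0652·89.04)²) = √(9837.886401 + 33813.843275) = 208.9300 km
J: √((0.1148·111.32)² + (-0.0083·89.04)²) = √(163.316540 + 0.546168) = 12.8009 km
K: √((0.1688·111.32)² + (1.0717·89.04)²) = √(353.094766 + 9105.771838) = 97.2567 km
L: √((2.1431·111.32)² + (-1.3148·89.04)²) = √(56915.593369 + 13705.336199) = 265.7460 km
Sorted: J (12.8009 km) < K (97.2567 km) < C (158.2879 km) < H (186.8579 km) < B (195.9583 km) < I (208.9300 km) < …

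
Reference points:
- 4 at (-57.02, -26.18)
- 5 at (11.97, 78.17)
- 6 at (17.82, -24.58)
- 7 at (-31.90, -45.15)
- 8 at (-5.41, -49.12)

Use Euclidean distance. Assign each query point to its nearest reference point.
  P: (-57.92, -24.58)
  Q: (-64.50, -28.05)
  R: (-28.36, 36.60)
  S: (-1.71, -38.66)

P→4; Q→4; R→5; S→8

P at (-57.92, -24.58):
  4: √((0.90)² + (-1.60)²) = √(0.8100 + 2.5600) = 1.84
  5: √((69.89)² + (102.75)²) = √(4884.6121 + 10557.5625) = 124.27
  6: √((75.74)² + (0.00)²) = √(5736.5476 + 0.0000) = 75.74
  7: √((26.02)² + (-20.57)²) = √(677.0404 + 423.1249) = 33.17
  8: √((52.51)² + (-24.54)²) = √(2757.3001 + 602.2116) = 57.96
  → nearest: 4 (1.84)
Q at (-64.50, -28.05):
  4: √((7.48)² + (1.87)²) = √(55.9504 + 3.4969) = 7.71
  5: √((76.47)² + (106.22)²) = √(5847.6609 + 11282.6884) = 130.88
  6: √((82.32)² + (3.47)²) = √(6776.5824 + 12.0409) = 82.39
  7: √((32.60)² + (-17.10)²) = √(1062.7600 + 292.4100) = 36.81
  8: √((59.09)² + (-21.07)²) = √(3491.6281 + 443.9449) = 62.73
  → nearest: 4 (7.71)
R at (-28.36, 36.60):
  4: √((-28.66)² + (-62.78)²) = √(821.3956 + 3941.3284) = 69.01
  5: √((40.33)² + (41.57)²) = √(1626.5089 + 1728.0649) = 57.92
  6: √((46.18)² + (-61.18)²) = √(2132.5924 + 3742.9924) = 76.65
  7: √((-3.54)² + (-81.75)²) = √(12.5316 + 6683.0625) = 81.83
  8: √((22.95)² + (-85.72)²) = √(526.7025 + 7347.9184) = 88.74
  → nearest: 5 (57.92)
S at (-1.71, -38.66):
  4: √((-55.31)² + (12.48)²) = √(3059.1961 + 155.7504) = 56.70
  5: √((13.68)² + (116.83)²) = √(187.1424 + 13649.2489) = 117.63
  6: √((19.53)² + (14.08)²) = √(381.4209 + 198.2464) = 24.08
  7: √((-30.19)² + (-6.49)²) = √(911.4361 + 42.1201) = 30.88
  8: √((-3.70)² + (-10.46)²) = √(13.6900 + 109.4116) = 11.10
  → nearest: 8 (11.10)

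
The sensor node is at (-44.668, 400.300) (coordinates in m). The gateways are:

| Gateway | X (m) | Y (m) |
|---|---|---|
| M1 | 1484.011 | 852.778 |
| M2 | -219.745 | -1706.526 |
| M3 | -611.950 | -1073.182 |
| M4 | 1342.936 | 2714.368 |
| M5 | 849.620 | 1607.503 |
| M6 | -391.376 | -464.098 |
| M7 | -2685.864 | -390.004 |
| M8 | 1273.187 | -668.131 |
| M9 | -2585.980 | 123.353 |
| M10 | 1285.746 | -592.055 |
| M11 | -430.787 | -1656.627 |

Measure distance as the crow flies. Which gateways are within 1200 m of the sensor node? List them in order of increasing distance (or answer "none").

M6

Distances from (-44.668, 400.300):
M1: √((1528.679)² + (452.478)²) = √(2336859.48504 + 204736.34048) = 1594.238 m
M2: √((-175.077)² + (-2106.826)²) = √(30651.95593 + 4438715.79428) = 2114.088 m
M3: √((-567.282)² + (-1473.482)²) = √(321808.86752 + 2171149.20432) = 1578.910 m
M4: √((1387.604)² + (2314.068)²) = √(1925444.86082 + 5354910.70862) = 2698.213 m
M5: √((894.288)² + (1207.203)²) = √(799751.02694 + 1457339.08321) = 1502.362 m
M6: √((-346.708)² + (-864.398)²) = √(120206.43726 + 747183.90240) = 931.338 m
M7: √((-2641.196)² + (-790.304)²) = √(6975916.31042 + 624580.41242) = 2756.900 m
M8: √((1317.855)² + (-1068.431)²) = √(1736741.80102 + 1141544.80176) = 1696.551 m
M9: √((-2541.312)² + (-276.947)²) = √(6458266.68134 + 76699.64081) = 2556.358 m
M10: √((1330.414)² + (-992.355)²) = √(1770001.41140 + 984768.44603) = 1659.750 m
M11: √((-386.119)² + (-2056.927)²) = √(149087.88216 + 4230948.68333) = 2092.854 m
Threshold 1200 m: M6 (931.338 m) is within range.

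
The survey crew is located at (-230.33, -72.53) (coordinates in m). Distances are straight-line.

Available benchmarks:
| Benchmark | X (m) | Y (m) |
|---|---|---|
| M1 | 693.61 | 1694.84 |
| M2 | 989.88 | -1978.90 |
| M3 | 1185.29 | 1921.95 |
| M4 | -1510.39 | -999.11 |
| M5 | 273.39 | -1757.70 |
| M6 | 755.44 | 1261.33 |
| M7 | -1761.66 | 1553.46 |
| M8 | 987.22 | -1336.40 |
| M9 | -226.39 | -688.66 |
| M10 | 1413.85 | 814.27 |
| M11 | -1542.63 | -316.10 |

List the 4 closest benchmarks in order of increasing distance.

M9, M11, M4, M6

Distances from (-230.33, -72.53):
M1: 1994.31 m
M2: 2263.44 m
M3: 2445.80 m
M4: 1580.22 m
M5: 1758.84 m
M6: 1658.59 m
M7: 2233.57 m
M8: 1754.93 m
M9: 616.14 m
M10: 1868.09 m
M11: 1334.71 m
Sorted: M9 (616.14 m) < M11 (1334.71 m) < M4 (1580.22 m) < M6 (1658.59 m) < M8 (1754.93 m) < M5 (1758.84 m) < …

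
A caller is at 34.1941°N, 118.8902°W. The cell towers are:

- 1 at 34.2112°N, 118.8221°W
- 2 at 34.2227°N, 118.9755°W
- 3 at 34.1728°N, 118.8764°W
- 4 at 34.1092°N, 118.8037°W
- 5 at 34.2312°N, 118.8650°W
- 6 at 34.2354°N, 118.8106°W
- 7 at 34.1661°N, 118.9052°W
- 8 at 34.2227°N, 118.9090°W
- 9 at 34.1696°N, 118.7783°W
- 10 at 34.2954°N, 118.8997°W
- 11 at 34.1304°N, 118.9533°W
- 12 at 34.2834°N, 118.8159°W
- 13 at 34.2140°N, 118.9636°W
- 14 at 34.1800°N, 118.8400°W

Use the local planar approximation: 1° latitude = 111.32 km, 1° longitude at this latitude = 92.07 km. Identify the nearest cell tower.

Distances from 34.1941°N, 118.8902°W:
1: √((0.0171·111.32)² + (0.0681·92.07)²) = √(3.623586 + 39.312486) = 6.5526 km
2: √((0.0286·111.32)² + (-0.0853·92.07)²) = √(10.136277 + 61.678577) = 8.4744 km
3: √((-0.0213·111.32)² + (0.0138·92.07)²) = √(5.622191 + 1.614338) = 2.6901 km
4: √((-0.0849·111.32)² + (0.0865·92.07)²) = √(89.322686 + 63.426172) = 12.3592 km
5: √((0.0371·111.32)² + (0.0252·92.07)²) = √(17.056669 + 5.383161) = 4.7371 km
6: √((0.0413·111.32)² + (0.0796·92.07)²) = √(21.137153 + 53.710899) = 8.6515 km
7: √((-0.0280·111.32)² + (-0.0150·92.07)²) = √(9.715440 + 1.907299) = 3.4092 km
8: √((0.0286·111.32)² + (-0.0188·92.07)²) = √(10.136277 + 2.996070) = 3.6239 km
9: √((-0.0245·111.32)² + (0.1119·92.07)²) = √(7.438383 + 106.144247) = 10.6575 km
10: √((0.1013·111.32)² + (-0.0095·92.07)²) = √(127.164324 + 0.765039) = 11.3106 km
11: √((-0.0637·111.32)² + (-0.0631·92.07)²) = √(50.283472 + 33.751650) = 9.1671 km
12: √((0.0893·111.32)² + (0.0743·92.07)²) = √(98.821016 + 46.796558) = 12.0672 km
13: √((0.0199·111.32)² + (-0.0734·92.07)²) = √(4.907412 + 45.669726) = 7.1118 km
14: √((-0.0141·111.32)² + (0.0502·92.07)²) = √(2.463682 + 21.362089) = 4.8812 km
Minimum: 3 at 2.6901 km.

3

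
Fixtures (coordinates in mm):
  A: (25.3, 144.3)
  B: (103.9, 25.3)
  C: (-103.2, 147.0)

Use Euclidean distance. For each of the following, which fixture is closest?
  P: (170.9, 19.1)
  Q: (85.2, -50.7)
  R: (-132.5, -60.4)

P at (170.9, 19.1):
  A: 192.0 mm
  B: 67.3 mm
  C: 302.5 mm
  → nearest: B (67.3 mm)
Q at (85.2, -50.7):
  A: 204.0 mm
  B: 78.3 mm
  C: 273.1 mm
  → nearest: B (78.3 mm)
R at (-132.5, -60.4):
  A: 258.5 mm
  B: 251.5 mm
  C: 209.5 mm
  → nearest: C (209.5 mm)

P→B; Q→B; R→C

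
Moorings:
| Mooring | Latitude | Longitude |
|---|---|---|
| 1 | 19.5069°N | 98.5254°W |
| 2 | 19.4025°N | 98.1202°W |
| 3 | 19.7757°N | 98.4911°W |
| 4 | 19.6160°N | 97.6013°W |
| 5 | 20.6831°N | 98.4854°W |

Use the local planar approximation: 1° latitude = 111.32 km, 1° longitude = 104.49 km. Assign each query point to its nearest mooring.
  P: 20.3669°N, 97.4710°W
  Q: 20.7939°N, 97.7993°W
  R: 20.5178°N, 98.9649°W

P→4; Q→5; R→5

P at 20.3669°N, 97.4710°W:
  1: √((-0.8600·111.32)² + (-1.0544·104.49)²) = √(9165.228519 + 12138.366685) = 145.9575 km
  2: √((-0.9644·111.32)² + (-0.6492·104.49)²) = √(11525.527167 + 4601.574743) = 126.9925 km
  3: √((-0.5912·111.32)² + (-1.0201·104.49)²) = √(4331.269888 + 11361.481182) = 125.2707 km
  4: √((-0.7509·111.32)² + (-0.1303·104.49)²) = √(6987.319530 + 185.369505) = 84.6917 km
  5: √((0.3162·111.32)² + (-1.0144·104.49)²) = √(1238.996634 + 11234.867101) = 111.6865 km
  → nearest: 4 (84.6917 km)
Q at 20.7939°N, 97.7993°W:
  1: √((-1.2870·111.32)² + (-0.7261·104.49)²) = √(20525.960515 + 5756.285579) = 162.1180 km
  2: √((-1.3914·111.32)² + (-0.3209·104.49)²) = √(23991.112838 + 1124.317298) = 158.4785 km
  3: √((-1.0182·111.32)² + (-0.6918·104.49)²) = √(12847.321157 + 5225.292108) = 134.4344 km
  4: √((-1.1779·111.32)² + (0.1980·104.49)²) = √(17193.458269 + 428.035549) = 132.7460 km
  5: √((-0.1108·111.32)² + (-0.6861·104.49)²) = √(152.133871 + 5139.540551) = 72.7439 km
  → nearest: 5 (72.7439 km)
R at 20.5178°N, 98.9649°W:
  1: √((-1.0109·111.32)² + (0.4395·104.49)²) = √(12663.763415 + 2108.954534) = 121.5431 km
  2: √((-1.1153·111.32)² + (0.8447·104.49)²) = √(15414.512694 + 7790.304741) = 152.3313 km
  3: √((-0.7421·111.32)² + (0.4738·104.49)²) = √(6824.506606 + 2450.978892) = 96.3093 km
  4: √((-0.9018·111.32)² + (1.3636·104.49)²) = √(10077.826036 + 20301.281044) = 174.2960 km
  5: √((0.1653·111.32)² + (0.4795·104.49)²) = √(338.604014 + 2510.306100) = 53.3752 km
  → nearest: 5 (53.3752 km)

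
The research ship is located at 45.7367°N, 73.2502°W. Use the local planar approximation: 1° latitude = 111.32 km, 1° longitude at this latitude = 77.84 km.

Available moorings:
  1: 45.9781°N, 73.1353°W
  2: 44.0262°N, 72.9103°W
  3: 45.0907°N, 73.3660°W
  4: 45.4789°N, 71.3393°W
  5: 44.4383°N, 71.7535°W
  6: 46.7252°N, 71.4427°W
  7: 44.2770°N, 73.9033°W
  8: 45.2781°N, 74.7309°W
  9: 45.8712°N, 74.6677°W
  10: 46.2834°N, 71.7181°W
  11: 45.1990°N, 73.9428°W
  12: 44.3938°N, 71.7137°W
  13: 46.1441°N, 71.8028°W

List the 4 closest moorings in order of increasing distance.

Distances from 45.7367°N, 73.2502°W:
1: √((0.2414·111.32)² + (0.1149·77.84)²) = √(722.139211 + 79.991845) = 28.3219 km
2: √((-1.7105·111.32)² + (0.3399·77.84)²) = √(36257.057253 + 700.016027) = 192.2422 km
3: √((-0.6460·111.32)² + (-0.1158·77.84)²) = √(5171.439298 + 81.249888) = 72.4754 km
4: √((-0.2578·111.32)² + (1.9109·77.84)²) = √(823.592193 + 22124.913191) = 151.4876 km
5: √((-1.2984·111.32)² + (1.4967·77.84)²) = √(20891.201068 + 13572.978834) = 185.6453 km
6: √((0.9885·111.32)² + (1.8075·77.84)²) = √(12108.761986 + 19795.308138) = 178.6171 km
7: √((-1.4597·111.32)² + (-0.6531·77.84)²) = √(26404.236338 + 2584.431478) = 170.2606 km
8: √((-0.4586·111.32)² + (-1.4807·77.84)²) = √(2606.240541 + 13284.334643) = 126.0578 km
9: √((0.1345·111.32)² + (-1.4175·77.84)²) = √(224.176954 + 12174.518379) = 111.3494 km
10: √((0.5467·111.32)² + (1.5321·77.84)²) = √(3703.774550 + 14222.628939) = 133.8895 km
11: √((-0.5377·111.32)² + (-0.6926·77.84)²) = √(3582.832197 + 2906.502019) = 80.5564 km
12: √((-1.3429·111.32)² + (1.5365·77.84)²) = √(22347.746842 + 14304.437473) = 191.4476 km
13: √((0.4074·111.32)² + (1.4474·77.84)²) = √(2056.782861 + 12693.541029) = 121.4509 km
Sorted: 1 (28.3219 km) < 3 (72.4754 km) < 11 (80.5564 km) < 9 (111.3494 km) < 13 (121.4509 km) < 8 (126.0578 km) < …

1, 3, 11, 9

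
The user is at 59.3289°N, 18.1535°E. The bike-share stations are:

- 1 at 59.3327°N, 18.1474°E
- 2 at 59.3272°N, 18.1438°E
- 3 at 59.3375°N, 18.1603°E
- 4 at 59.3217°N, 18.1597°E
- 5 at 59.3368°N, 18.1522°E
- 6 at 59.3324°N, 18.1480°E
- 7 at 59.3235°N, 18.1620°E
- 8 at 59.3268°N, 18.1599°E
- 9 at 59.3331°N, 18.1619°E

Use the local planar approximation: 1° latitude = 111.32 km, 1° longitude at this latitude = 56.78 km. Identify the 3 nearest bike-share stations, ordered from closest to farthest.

Distances from 59.3289°N, 18.1535°E:
1: 0.5467 km
2: 0.5824 km
3: 1.0323 km
4: 0.8754 km
5: 0.8825 km
6: 0.4993 km
7: 0.7709 km
8: 0.4321 km
9: 0.6679 km
Sorted: 8 (0.4321 km) < 6 (0.4993 km) < 1 (0.5467 km) < 2 (0.5824 km) < 9 (0.6679 km) < …

8, 6, 1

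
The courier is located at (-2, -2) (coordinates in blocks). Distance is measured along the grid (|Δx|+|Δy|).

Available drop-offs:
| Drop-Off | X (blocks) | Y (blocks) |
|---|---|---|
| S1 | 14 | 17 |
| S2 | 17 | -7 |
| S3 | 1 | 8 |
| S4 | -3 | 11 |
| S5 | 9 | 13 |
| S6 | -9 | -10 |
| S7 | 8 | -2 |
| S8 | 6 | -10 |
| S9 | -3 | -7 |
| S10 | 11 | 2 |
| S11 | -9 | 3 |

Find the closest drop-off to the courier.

S9

Distances from (-2, -2):
S1: |16| + |19| = 16 + 19 = 35 blocks
S2: |19| + |-5| = 19 + 5 = 24 blocks
S3: |3| + |10| = 3 + 10 = 13 blocks
S4: |-1| + |13| = 1 + 13 = 14 blocks
S5: |11| + |15| = 11 + 15 = 26 blocks
S6: |-7| + |-8| = 7 + 8 = 15 blocks
S7: |10| + |0| = 10 + 0 = 10 blocks
S8: |8| + |-8| = 8 + 8 = 16 blocks
S9: |-1| + |-5| = 1 + 5 = 6 blocks
S10: |13| + |4| = 13 + 4 = 17 blocks
S11: |-7| + |5| = 7 + 5 = 12 blocks
Minimum: S9 at 6 blocks.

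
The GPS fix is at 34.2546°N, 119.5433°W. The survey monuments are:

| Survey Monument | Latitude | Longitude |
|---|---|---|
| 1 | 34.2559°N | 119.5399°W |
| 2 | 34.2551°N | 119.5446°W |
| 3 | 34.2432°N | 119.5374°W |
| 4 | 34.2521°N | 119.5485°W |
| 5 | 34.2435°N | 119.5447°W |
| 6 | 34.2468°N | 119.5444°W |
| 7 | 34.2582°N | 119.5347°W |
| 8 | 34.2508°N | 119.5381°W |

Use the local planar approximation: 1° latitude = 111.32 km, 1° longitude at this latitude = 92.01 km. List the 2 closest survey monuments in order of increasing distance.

Distances from 34.2546°N, 119.5433°W:
1: 0.3447 km
2: 0.1319 km
3: 1.3803 km
4: 0.5535 km
5: 1.2423 km
6: 0.8742 km
7: 0.8870 km
8: 0.6386 km
Sorted: 2 (0.1319 km) < 1 (0.3447 km) < 4 (0.5535 km) < 8 (0.6386 km) < …

2, 1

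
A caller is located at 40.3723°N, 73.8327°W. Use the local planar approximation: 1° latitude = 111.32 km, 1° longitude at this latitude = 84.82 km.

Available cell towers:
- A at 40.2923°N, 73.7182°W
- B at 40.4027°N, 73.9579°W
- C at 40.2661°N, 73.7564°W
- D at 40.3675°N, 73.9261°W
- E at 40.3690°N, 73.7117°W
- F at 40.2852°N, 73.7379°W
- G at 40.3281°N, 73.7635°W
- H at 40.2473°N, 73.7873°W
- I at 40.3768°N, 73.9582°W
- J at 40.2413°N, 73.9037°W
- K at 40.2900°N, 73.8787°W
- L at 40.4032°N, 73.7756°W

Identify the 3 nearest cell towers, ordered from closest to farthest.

L, G, D

Distances from 40.3723°N, 73.8327°W:
A: 13.1769 km
B: 11.1456 km
C: 13.4777 km
D: 7.9402 km
E: 10.2698 km
F: 12.5964 km
G: 7.6591 km
H: 14.4380 km
I: 10.6567 km
J: 15.7775 km
K: 9.9579 km
L: 5.9404 km
Sorted: L (5.9404 km) < G (7.6591 km) < D (7.9402 km) < K (9.9579 km) < E (10.2698 km) < …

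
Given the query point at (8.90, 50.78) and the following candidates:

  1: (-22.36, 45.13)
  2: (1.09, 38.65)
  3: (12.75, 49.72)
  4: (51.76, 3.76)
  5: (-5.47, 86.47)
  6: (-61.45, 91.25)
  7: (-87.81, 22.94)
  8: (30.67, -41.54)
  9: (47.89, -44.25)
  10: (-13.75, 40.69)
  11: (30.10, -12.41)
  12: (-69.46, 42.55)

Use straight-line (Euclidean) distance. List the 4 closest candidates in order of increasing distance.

Distances from (8.90, 50.78):
1: 31.77
2: 14.43
3: 3.99
4: 63.62
5: 38.47
6: 81.16
7: 100.64
8: 94.85
9: 102.72
10: 24.80
11: 66.65
12: 78.79
Sorted: 3 (3.99) < 2 (14.43) < 10 (24.80) < 1 (31.77) < 5 (38.47) < 4 (63.62) < …

3, 2, 10, 1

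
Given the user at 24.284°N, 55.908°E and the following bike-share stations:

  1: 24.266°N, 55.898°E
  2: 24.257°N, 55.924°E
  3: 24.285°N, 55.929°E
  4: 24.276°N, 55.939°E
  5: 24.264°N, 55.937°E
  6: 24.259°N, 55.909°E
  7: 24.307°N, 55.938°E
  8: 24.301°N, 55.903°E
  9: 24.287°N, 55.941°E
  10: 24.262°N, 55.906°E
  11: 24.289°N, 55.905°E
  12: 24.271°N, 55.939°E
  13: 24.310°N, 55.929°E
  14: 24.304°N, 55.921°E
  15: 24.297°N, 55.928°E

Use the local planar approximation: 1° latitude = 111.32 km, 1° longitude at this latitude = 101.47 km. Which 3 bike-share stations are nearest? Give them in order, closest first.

11, 8, 3

Distances from 24.284°N, 55.908°E:
1: 2.246 km
2: 3.416 km
3: 2.134 km
4: 3.269 km
5: 3.690 km
6: 2.785 km
7: 3.978 km
8: 1.959 km
9: 3.365 km
10: 2.457 km
11: 0.634 km
12: 3.462 km
13: 3.594 km
14: 2.588 km
15: 2.493 km
Sorted: 11 (0.634 km) < 8 (1.959 km) < 3 (2.134 km) < 1 (2.246 km) < 10 (2.457 km) < …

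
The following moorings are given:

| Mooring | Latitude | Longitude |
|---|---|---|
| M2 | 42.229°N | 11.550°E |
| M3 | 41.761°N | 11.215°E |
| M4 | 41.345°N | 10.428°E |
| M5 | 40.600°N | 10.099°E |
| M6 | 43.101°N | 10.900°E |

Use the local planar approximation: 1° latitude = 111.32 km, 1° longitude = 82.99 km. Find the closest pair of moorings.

Pairwise distances:
M2–M3: 59.052 km
M3–M4: 80.065 km
M4–M5: 87.312 km
M2–M6: 111.053 km
M2–M4: 135.478 km
M3–M6: 151.442 km
M3–M5: 159.002 km
M4–M6: 199.364 km
M2–M5: 217.681 km
M5–M6: 286.237 km
Closest pair: M2–M3 at 59.052 km.

M2 and M3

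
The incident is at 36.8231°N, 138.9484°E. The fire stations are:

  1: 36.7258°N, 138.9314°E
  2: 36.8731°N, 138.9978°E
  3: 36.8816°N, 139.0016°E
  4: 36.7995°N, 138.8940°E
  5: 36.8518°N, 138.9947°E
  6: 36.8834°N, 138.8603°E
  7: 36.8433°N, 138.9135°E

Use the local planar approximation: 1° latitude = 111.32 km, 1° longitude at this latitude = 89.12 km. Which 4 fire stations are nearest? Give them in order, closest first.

7, 5, 4, 2

Distances from 36.8231°N, 138.9484°E:
1: √((-0.0973·111.32)² + (-0.0170·89.12)²) = √(117.320006 + 2.295346) = 10.9369 km
2: √((0.0500·111.32)² + (0.0494·89.12)²) = √(30.980356 + 19.382253) = 7.0967 km
3: √((0.0585·111.32)² + (0.0532·89.12)²) = √(42.409009 + 22.478826) = 8.0553 km
4: √((-0.0236·111.32)² + (-0.0544·89.12)²) = √(6.901928 + 23.504345) = 5.5142 km
5: √((0.0287·111.32)² + (0.0463·89.12)²) = √(10.207284 + 17.025989) = 5.2186 km
6: √((0.0603·111.32)² + (-0.0881·89.12)²) = √(45.058945 + 61.645613) = 10.3298 km
7: √((0.0202·111.32)² + (-0.0349·89.12)²) = √(5.056490 + 9.673891) = 3.8380 km
Sorted: 7 (3.8380 km) < 5 (5.2186 km) < 4 (5.5142 km) < 2 (7.0967 km) < 3 (8.0553 km) < 6 (10.3298 km) < …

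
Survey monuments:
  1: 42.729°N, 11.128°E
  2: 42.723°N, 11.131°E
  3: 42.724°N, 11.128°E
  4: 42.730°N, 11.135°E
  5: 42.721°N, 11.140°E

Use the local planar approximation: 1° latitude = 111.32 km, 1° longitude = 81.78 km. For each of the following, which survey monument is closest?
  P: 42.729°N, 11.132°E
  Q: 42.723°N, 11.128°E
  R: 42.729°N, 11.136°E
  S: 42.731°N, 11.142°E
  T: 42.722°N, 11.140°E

P at 42.729°N, 11.132°E:
  1: 0.327120 km
  2: 0.672908 km
  3: 0.645609 km
  4: 0.269414 km
  5: 1.105046 km
  → nearest: 4 (0.269414 km)
Q at 42.723°N, 11.128°E:
  1: 0.667920 km
  2: 0.245340 km
  3: 0.111320 km
  4: 0.966915 km
  5: 1.006298 km
  → nearest: 3 (0.111320 km)
R at 42.729°N, 11.136°E:
  1: 0.654240 km
  2: 0.783145 km
  3: 0.858972 km
  4: 0.138131 km
  5: 0.948738 km
  → nearest: 4 (0.138131 km)
S at 42.731°N, 11.142°E:
  1: 1.166366 km
  2: 1.265836 km
  3: 1.384939 km
  4: 0.583183 km
  5: 1.125152 km
  → nearest: 4 (0.583183 km)
T at 42.722°N, 11.140°E:
  1: 1.253109 km
  2: 0.744391 km
  3: 1.006298 km
  4: 0.979947 km
  5: 0.111320 km
  → nearest: 5 (0.111320 km)

P→4; Q→3; R→4; S→4; T→5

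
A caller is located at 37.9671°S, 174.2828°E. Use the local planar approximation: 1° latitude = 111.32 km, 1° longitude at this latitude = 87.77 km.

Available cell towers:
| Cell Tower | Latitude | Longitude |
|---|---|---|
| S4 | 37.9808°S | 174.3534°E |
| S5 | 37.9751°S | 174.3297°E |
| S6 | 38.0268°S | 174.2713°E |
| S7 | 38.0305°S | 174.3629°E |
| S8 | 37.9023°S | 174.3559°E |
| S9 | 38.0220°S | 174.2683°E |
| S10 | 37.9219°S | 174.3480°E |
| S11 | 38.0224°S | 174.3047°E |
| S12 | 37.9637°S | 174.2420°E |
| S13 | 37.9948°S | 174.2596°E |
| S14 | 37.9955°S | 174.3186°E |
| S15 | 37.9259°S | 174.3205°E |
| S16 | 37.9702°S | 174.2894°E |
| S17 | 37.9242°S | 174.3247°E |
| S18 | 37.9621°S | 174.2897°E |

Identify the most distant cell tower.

S7

Distances from 37.9671°S, 174.2828°E:
S4: 6.3815 km
S5: 4.2116 km
S6: 6.7220 km
S7: 9.9618 km
S8: 9.6540 km
S9: 6.2426 km
S10: 7.6201 km
S11: 6.4491 km
S12: 3.6010 km
S13: 3.6952 km
S14: 4.4574 km
S15: 5.6554 km
S16: 0.6743 km
S17: 6.0275 km
S18: 0.8225 km
Maximum: S7 at 9.9618 km.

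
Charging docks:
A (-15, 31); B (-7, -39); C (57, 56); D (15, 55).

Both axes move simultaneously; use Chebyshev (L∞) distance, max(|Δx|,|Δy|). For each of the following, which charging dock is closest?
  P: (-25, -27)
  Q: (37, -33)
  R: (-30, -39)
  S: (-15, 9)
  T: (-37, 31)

P at (-25, -27):
  A: max(|10|, |58|) = 58
  B: max(|18|, |-12|) = 18
  C: max(|82|, |83|) = 83
  D: max(|40|, |82|) = 82
  → nearest: B (18)
Q at (37, -33):
  A: max(|-52|, |64|) = 64
  B: max(|-44|, |-6|) = 44
  C: max(|20|, |89|) = 89
  D: max(|-22|, |88|) = 88
  → nearest: B (44)
R at (-30, -39):
  A: max(|15|, |70|) = 70
  B: max(|23|, |0|) = 23
  C: max(|87|, |95|) = 95
  D: max(|45|, |94|) = 94
  → nearest: B (23)
S at (-15, 9):
  A: max(|0|, |22|) = 22
  B: max(|8|, |-48|) = 48
  C: max(|72|, |47|) = 72
  D: max(|30|, |46|) = 46
  → nearest: A (22)
T at (-37, 31):
  A: max(|22|, |0|) = 22
  B: max(|30|, |-70|) = 70
  C: max(|94|, |25|) = 94
  D: max(|52|, |24|) = 52
  → nearest: A (22)

P→B; Q→B; R→B; S→A; T→A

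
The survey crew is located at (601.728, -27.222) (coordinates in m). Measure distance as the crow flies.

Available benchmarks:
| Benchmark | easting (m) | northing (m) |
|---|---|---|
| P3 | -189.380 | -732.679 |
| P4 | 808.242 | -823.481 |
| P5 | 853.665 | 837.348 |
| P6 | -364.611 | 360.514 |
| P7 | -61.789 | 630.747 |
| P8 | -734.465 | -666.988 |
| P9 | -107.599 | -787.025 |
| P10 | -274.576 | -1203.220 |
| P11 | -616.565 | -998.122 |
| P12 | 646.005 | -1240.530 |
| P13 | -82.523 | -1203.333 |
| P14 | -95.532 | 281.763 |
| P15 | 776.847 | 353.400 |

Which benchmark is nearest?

P15

Distances from (601.728, -27.222):
P3: √((-791.108)² + (-705.457)²) = √(625851.86766 + 497669.57885) = 1059.963 m
P4: √((206.514)² + (-796.259)²) = √(42648.03220 + 634028.39508) = 822.603 m
P5: √((251.937)² + (864.570)²) = √(63472.25197 + 747481.28490) = 900.530 m
P6: √((-966.339)² + (387.736)²) = √(933811.06292 + 150339.20570) = 1041.225 m
P7: √((-663.517)² + (657.969)²) = √(440254.80929 + 432923.20496) = 934.440 m
P8: √((-1336.193)² + (-639.766)²) = √(1785411.73325 + 409300.53476) = 1481.456 m
P9: √((-709.327)² + (-759.803)²) = √(503144.79293 + 577300.59881) = 1039.445 m
P10: √((-876.304)² + (-1175.998)²) = √(767908.70042 + 1382971.29600) = 1466.588 m
P11: √((-1218.293)² + (-970.900)²) = √(1484237.83385 + 942646.81000) = 1557.846 m
P12: √((44.277)² + (-1213.308)²) = √(1960.45273 + 1472116.30286) = 1214.116 m
P13: √((-684.251)² + (-1176.111)²) = √(468199.43100 + 1383237.08432) = 1360.675 m
P14: √((-697.260)² + (308.985)²) = √(486171.50760 + 95471.73022) = 762.655 m
P15: √((175.119)² + (380.622)²) = √(30666.66416 + 144873.10688) = 418.975 m
Minimum: P15 at 418.975 m.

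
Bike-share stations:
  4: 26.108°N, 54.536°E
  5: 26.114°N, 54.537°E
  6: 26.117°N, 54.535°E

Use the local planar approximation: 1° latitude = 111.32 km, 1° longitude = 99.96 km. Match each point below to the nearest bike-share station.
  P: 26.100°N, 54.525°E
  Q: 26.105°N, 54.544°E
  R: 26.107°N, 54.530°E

P→4; Q→4; R→4

P at 26.100°N, 54.525°E:
  4: √((0.008·111.32)² + (0.011·99.96)²) = √(0.79310 + 1.20903) = 1.415 km
  5: √((0.014·111.32)² + (0.012·99.96)²) = √(2.42886 + 1.43885) = 1.967 km
  6: √((0.017·111.32)² + (0.010·99.96)²) = √(3.58133 + 0.99920) = 2.140 km
  → nearest: 4 (1.415 km)
Q at 26.105°N, 54.544°E:
  4: √((0.003·111.32)² + (-0.008·99.96)²) = √(0.11153 + 0.63949) = 0.867 km
  5: √((0.009·111.32)² + (-0.007·99.96)²) = √(1.00376 + 0.48961) = 1.222 km
  6: √((0.012·111.32)² + (-0.009·99.96)²) = √(1.78447 + 0.80935) = 1.611 km
  → nearest: 4 (0.867 km)
R at 26.107°N, 54.530°E:
  4: √((0.001·111.32)² + (0.006·99.96)²) = √(0.01239 + 0.35971) = 0.610 km
  5: √((0.007·111.32)² + (0.007·99.96)²) = √(0.60721 + 0.48961) = 1.047 km
  6: √((0.010·111.32)² + (0.005·99.96)²) = √(1.23921 + 0.24980) = 1.220 km
  → nearest: 4 (0.610 km)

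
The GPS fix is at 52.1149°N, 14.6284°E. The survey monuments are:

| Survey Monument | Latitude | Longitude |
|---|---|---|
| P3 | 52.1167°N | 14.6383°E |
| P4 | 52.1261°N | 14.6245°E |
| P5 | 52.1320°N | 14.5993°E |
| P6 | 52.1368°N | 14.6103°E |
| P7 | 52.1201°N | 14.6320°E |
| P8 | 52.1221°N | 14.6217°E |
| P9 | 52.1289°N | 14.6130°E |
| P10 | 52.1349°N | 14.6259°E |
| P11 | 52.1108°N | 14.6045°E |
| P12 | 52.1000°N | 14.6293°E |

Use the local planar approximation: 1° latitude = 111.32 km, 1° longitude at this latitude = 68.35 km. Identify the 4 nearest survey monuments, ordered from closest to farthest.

Distances from 52.1149°N, 14.6284°E:
P3: 0.7057 km
P4: 1.2750 km
P5: 2.7531 km
P6: 2.7338 km
P7: 0.6290 km
P8: 0.9231 km
P9: 1.8806 km
P10: 2.2329 km
P11: 1.6961 km
P12: 1.6598 km
Sorted: P7 (0.6290 km) < P3 (0.7057 km) < P8 (0.9231 km) < P4 (1.2750 km) < P12 (1.6598 km) < P11 (1.6961 km) < …

P7, P3, P8, P4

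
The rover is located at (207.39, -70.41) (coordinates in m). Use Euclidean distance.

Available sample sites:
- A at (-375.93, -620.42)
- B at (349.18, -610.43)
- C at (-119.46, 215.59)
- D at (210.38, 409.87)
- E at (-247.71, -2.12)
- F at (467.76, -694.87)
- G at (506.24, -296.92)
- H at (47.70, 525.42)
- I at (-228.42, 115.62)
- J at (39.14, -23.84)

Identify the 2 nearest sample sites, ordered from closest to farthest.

Distances from (207.39, -70.41):
A: 801.73 m
B: 558.32 m
C: 434.31 m
D: 480.29 m
E: 460.20 m
F: 676.57 m
G: 374.99 m
H: 616.86 m
I: 473.85 m
J: 174.58 m
Sorted: J (174.58 m) < G (374.99 m) < C (434.31 m) < E (460.20 m) < …

J, G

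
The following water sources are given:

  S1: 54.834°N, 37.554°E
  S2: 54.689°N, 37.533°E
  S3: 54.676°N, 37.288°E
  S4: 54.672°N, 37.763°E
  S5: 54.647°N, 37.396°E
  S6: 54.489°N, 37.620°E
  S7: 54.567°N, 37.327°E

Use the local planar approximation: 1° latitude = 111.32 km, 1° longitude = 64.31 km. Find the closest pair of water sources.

Pairwise distances:
S1–S2: √((-0.145·111.32)² + (-0.021·64.31)²) = √(260.54479 + 1.82388) = 16.198 km
S1–S3: √((-0.158·111.32)² + (-0.266·64.31)²) = √(309.35744 + 292.63097) = 24.535 km
S1–S4: √((-0.162·111.32)² + (0.209·64.31)²) = √(325.21939 + 180.65484) = 22.492 km
S1–S5: √((-0.187·111.32)² + (-0.158·64.31)²) = √(433.34083 + 103.24551) = 23.164 km
S1–S6: √((-0.345·111.32)² + (0.066·64.31)²) = √(1474.97475 + 18.01544) = 38.639 km
S1–S7: √((-0.267·111.32)² + (-0.227·64.31)²) = √(883.42344 + 213.11241) = 33.114 km
S2–S3: √((-0.013·111.32)² + (-0.245·64.31)²) = √(2.09427 + 248.24996) = 15.822 km
S2–S4: √((-0.017·111.32)² + (0.230·64.31)²) = √(3.58133 + 218.78256) = 14.912 km
S2–S5: √((-0.042·111.32)² + (-0.137·64.31)²) = √(21.85974 + 77.62438) = 9.974 km
S2–S6: √((-0.200·111.32)² + (0.087·64.31)²) = √(495.68570 + 31.30369) = 22.956 km
S2–S7: √((-0.122·111.32)² + (-0.206·64.31)²) = √(184.44465 + 175.50579) = 18.972 km
S3–S4: √((-0.004·111.32)² + (0.475·64.31)²) = √(0.19827 + 933.13448) = 30.550 km
S3–S5: √((-0.029·111.32)² + (0.108·64.31)²) = √(10.42179 + 48.23969) = 7.659 km
S3–S6: √((-0.187·111.32)² + (0.332·64.31)²) = √(433.34083 + 455.86178) = 29.820 km
S3–S7: √((-0.109·111.32)² + (0.039·64.31)²) = √(147.23104 + 6.29052) = 12.390 km
S4–S5: √((-0.025·111.32)² + (-0.367·64.31)²) = √(7.74509 + 557.04355) = 23.765 km
S4–S6: √((-0.183·111.32)² + (-0.143·64.31)²) = √(415.00046 + 84.57249) = 22.351 km
S4–S7: √((-0.105·111.32)² + (-0.436·64.31)²) = √(136.62337 + 786.19449) = 30.378 km
S5–S6: √((-0.158·111.32)² + (0.224·64.31)²) = √(309.35744 + 207.51670) = 22.735 km
S5–S7: √((-0.080·111.32)² + (-0.069·64.31)²) = √(79.30971 + 19.69043) = 9.950 km
S6–S7: √((0.078·111.32)² + (-0.293·64.31)²) = √(75.39379 + 355.05224) = 20.747 km
Closest pair: S3–S5 at 7.659 km.

S3 and S5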